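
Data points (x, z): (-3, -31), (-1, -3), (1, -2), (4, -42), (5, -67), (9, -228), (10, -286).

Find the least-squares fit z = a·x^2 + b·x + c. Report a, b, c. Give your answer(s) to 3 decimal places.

AᵀA·[a, b, c]ᵀ = Aᵀz reads: 17525·a + 1891·b + 233·c = -49699;  1891·a + 233·b + 25·c = -5321;  233·a + 25·b + 7·c = -659.
Row-reducing yields a = -494643/164983, b = 237840/164983, c = 11878/23569.

a = -2.998, b = 1.442, c = 0.504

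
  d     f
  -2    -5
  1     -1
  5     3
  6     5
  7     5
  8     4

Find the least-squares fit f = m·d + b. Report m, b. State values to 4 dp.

Normal-equation sums: Σd·d = 179, Σd = 25, Σ1 = 6.
Right-hand side: Σd·f = 121, Σf = 11.
Determinant 179·6 − 25² = 449.
m = (121·6 − 25·11)/449 = 451/449; b = (179·11 − 25·121)/449 = -1056/449.

m = 1.0045, b = -2.3519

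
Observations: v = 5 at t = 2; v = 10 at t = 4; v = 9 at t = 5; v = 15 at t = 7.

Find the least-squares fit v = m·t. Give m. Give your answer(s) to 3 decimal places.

From the data, Σt·t = 94.
Moment sums: Σt·v = 200.
Normal equations: [[94]]·[m]ᵀ = [200]ᵀ.
Hence m = 200 / 94 ≈ 2.12766.

m = 2.128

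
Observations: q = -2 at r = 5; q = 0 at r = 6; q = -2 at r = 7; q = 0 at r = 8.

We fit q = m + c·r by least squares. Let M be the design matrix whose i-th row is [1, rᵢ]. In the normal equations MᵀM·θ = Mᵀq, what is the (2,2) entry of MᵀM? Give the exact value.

174

Row 2 ↔ basis r, column 2 ↔ basis r, so (MᵀM)_{2,2} = Σᵢ (r)·(r) = (5)·(5) + (6)·(6) + (7)·(7) + (8)·(8) = 174.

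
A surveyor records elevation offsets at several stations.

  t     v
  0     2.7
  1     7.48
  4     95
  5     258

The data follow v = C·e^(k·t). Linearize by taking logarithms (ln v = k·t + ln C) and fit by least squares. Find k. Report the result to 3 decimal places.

Let Y = ln v. Fitting Y = k·t + ln C by least squares:
Σt = 10.0000, Σ(t)² = 42.0000, Σln v = 13.1123, Σt·ln v = 47.9925.
Equations: 42.0000·k + 10.0000·ln C = 47.9925;  10.0000·k + 4·ln C = 13.1123.
Solving (det = 68.0000): k = 0.89481, ln C = 1.04106.

k = 0.895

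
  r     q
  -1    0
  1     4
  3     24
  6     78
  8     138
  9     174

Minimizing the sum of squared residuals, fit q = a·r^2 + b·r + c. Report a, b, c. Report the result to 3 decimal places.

a = 1.968, b = 1.504, c = 0.163

Normal-equation sums: Σr^2·r^2 = 12036, Σr^2·r = 1484, Σr^2 = 192, Σr·r = 192, Σr = 26, Σ1 = 6.
For Aᵀq: Σr^2·q = 25954, Σr·q = 3214, Σq = 418.
Row-reducing yields a = 20829/10582, b = 7957/5291, c = 862/5291.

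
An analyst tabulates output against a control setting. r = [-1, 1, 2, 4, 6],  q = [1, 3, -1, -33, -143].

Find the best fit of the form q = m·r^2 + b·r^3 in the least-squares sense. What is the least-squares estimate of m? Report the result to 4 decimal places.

m = 1.7225

From the data, Σr^2·r^2 = 1570, Σr^2·r^3 = 8832, Σr^3·r^3 = 50818.
And Σr^2·q = -5676, Σr^3·q = -33006.
Eliminating b: 50818·(row 1) − 8832·(row 2) gives 1780036·m = 50818·(-5676) − 8832·(-33006) = 3066024, so m = 766506/445009.
Then b = ((-33006) − 8832·(766506/445009))/50818 = -422247/445009.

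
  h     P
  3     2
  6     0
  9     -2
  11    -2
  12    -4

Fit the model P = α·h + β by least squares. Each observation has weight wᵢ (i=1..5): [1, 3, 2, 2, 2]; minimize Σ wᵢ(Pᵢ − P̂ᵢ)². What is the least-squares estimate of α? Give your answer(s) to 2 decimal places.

Normal-equation sums: Σwᵢ·h·h = 809, Σwᵢ·h = 85, Σwᵢ·1 = 10.
Moment sums: Σwᵢ·h·P = -170, Σwᵢ·P = -14.
Normal equations: [[809, 85]; [85, 10]]·[α, β]ᵀ = [-170, -14]ᵀ.
Δ = 809·10 − 85² = 865.
α = ((-170)·10 − 85·(-14))/865 = -102/173; β = (809·(-14) − 85·(-170))/865 = 3124/865.

α = -0.59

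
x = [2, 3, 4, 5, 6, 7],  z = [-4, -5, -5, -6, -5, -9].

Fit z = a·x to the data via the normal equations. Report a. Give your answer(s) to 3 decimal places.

Normal-equation sums: Σx·x = 139.
For Aᵀz: Σx·z = -166.
Hence a = -166 / 139 ≈ -1.19424.

a = -1.194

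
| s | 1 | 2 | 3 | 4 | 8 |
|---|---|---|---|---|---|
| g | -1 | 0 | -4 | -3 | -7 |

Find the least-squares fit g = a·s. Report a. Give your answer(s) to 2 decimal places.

From the data, Σs·s = 94.
For Xᵀg: Σs·g = -81.
XᵀX·[a]ᵀ = Xᵀg becomes [[94]]·[a]ᵀ = [-81]ᵀ.
Hence a = -81 / 94 ≈ -0.861702.

a = -0.86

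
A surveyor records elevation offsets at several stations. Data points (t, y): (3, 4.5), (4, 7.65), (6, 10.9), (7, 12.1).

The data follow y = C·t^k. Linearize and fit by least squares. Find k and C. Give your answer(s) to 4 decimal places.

k = 1.1334, C = 1.4078

Linearized form: ln y = k·ln t + ln C. From the 4 transformed points,
Σln t = 6.2226, Σ(ln t)² = 10.1257, Σln y = 8.4208, Σln t·ln y = 13.6047.
Normal system: [[10.1257, 6.2226]; [6.2226, 4]]·[k, ln C]ᵀ = [13.6047, 8.4208]ᵀ.
Solving (det = 1.7825): k = 1.13337, ln C = 0.34206, so C = exp(0.34206) = 1.40785.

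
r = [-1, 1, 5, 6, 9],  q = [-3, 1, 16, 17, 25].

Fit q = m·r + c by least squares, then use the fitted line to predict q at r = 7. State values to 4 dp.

Compute the Gram sums: Σr·r = 144, Σr = 20, Σ1 = 5.
And Σr·q = 411, Σq = 56.
Eliminating c: 5·(row 1) − 20·(row 2) gives 320·m = 5·411 − 20·56 = 935, so m = 187/64.
Then c = (56 − 20·(187/64))/5 = -39/80.
At r = 7: q̂ = (187/64)·(7) + (-39/80)·(1) = 6389/320.

q̂ = 19.9656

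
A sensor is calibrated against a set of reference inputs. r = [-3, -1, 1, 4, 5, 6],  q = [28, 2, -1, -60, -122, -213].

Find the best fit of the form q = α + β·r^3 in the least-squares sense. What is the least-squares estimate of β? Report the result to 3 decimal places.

The normal system AᵀA·[α, β]ᵀ = Aᵀq is [[6, 378]; [378, 67108]]·[α, β]ᵀ = [-366, -65857]ᵀ.
Determinant 6·67108 − 378² = 259764.
α = ((-366)·67108 − 378·(-65857))/259764 = 55403/43294; β = (6·(-65857) − 378·(-366))/259764 = -42799/43294.

β = -0.989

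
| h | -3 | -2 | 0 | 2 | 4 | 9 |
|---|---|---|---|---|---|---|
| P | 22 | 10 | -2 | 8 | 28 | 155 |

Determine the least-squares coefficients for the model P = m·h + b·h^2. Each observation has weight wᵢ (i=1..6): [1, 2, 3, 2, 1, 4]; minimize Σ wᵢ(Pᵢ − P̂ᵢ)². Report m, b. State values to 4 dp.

Setting ∂/∂m … = 0 gives: 365·m + 2953·b = 5618;  2953·m + 26645·b = 51010.
Determinant 365·26645 − 2953² = 1005216.
m = (5618·26645 − 2953·51010)/1005216 = -39205/41884; b = (365·51010 − 2953·5618)/1005216 = 84529/41884.

m = -0.9360, b = 2.0182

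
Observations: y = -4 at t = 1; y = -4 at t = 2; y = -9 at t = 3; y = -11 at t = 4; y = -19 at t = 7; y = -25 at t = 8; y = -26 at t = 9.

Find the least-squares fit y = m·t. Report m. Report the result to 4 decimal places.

The normal equations are: 224·m = -650.
Hence m = -650 / 224 ≈ -2.90179.

m = -2.9018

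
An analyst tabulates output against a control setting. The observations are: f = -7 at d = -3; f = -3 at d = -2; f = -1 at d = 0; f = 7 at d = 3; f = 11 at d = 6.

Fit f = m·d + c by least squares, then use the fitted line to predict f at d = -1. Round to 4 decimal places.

f̂ = -2.1606

Setting ∂/∂m … = 0 gives: 58·m + 4·c = 114;  4·m + 5·c = 7.
Determinant 58·5 − 4² = 274.
m = (114·5 − 4·7)/274 = 271/137; c = (58·7 − 4·114)/274 = -25/137.
At d = -1: f̂ = (271/137)·(-1) + (-25/137)·(1) = -296/137.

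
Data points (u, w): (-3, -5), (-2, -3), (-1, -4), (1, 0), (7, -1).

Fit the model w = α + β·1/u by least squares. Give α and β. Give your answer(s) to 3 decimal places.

α = -2.284, β = 2.287

Setting ∂/∂α … = 0 gives: 5·α + (-29/42)·β = -13;  (-29/42)·α + (4201/1764)·β = 295/42.
(Σ1 = 5, Σ1/u = -29/42, Σ1/u·1/u = 4201/1764, Σw = -13, Σ1/u·w = 295/42.)
det = 5·(4201/1764) − (-29/42)² = 5041/441.
α = ((-13)·(4201/1764) − (-29/42)·(295/42))/(5041/441) = -23029/10082; β = (5·(295/42) − (-29/42)·(-13))/(5041/441) = 11529/5041.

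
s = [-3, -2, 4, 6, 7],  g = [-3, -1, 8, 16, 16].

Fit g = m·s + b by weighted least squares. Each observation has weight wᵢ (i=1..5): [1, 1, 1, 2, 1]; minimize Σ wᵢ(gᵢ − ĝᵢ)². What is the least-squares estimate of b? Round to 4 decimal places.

b = 2.6979

Entries of AᵀWA: Σwᵢ·s·s = 150, Σwᵢ·s = 18, Σwᵢ·1 = 6.
And Σwᵢ·s·g = 347, Σwᵢ·g = 52.
Normal equations: [[150, 18]; [18, 6]]·[m, b]ᵀ = [347, 52]ᵀ.
Determinant 150·6 − 18² = 576.
m = (347·6 − 18·52)/576 = 191/96; b = (150·52 − 18·347)/576 = 259/96.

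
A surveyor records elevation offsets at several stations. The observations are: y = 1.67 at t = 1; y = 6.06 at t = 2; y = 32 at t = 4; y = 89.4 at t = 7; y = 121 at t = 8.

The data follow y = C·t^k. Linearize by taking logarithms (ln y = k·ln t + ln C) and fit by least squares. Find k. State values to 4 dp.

k = 2.0823

Linearized form: ln y = k·ln t + ln C. From the 5 transformed points,
XᵀX = [[10.5129, 6.1048]; [6.1048, 5]], rhs = [24.7692, 15.0692]ᵀ  (here Σln t = 6.1048, Σ(ln t)² = 10.5129, Σln y = 15.0692, Σln t·ln y = 24.7692).
Slope k = (n·Σln t·ln y − Σln t·Σln y)/(n·Σ(ln t)² − (Σln t)²) = (5·24.7692 − 6.1048·15.0692)/15.2960 = 2.08234; ln C = (Σln y − k·Σln t)/n = 0.47139.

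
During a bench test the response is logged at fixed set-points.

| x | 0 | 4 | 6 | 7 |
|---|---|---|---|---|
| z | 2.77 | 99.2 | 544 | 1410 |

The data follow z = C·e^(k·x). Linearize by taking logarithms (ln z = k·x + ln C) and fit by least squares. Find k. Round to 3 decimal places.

k = 0.886

Let Y = ln z. Fitting Y = k·x + ln C by least squares:
Over the data: Σx = 17.0000, Σ(x)² = 101.0000, Σln z = 19.1663, Σx·ln z = 106.9417.
Normal system: [[101.0000, 17.0000]; [17.0000, 4]]·[k, ln C]ᵀ = [106.9417, 19.1663]ᵀ.
Solving (det = 115.0000): k = 0.88643, ln C = 1.02423.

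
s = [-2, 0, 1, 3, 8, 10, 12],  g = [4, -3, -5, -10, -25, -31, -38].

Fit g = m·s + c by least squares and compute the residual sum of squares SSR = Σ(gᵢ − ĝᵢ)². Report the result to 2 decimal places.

MᵀM·[m, c]ᵀ = Mᵀg reads: 322·m + 32·c = -1009;  32·m + 7·c = -108.
(Σs·s = 322, Σs = 32, Σ1 = 7, Σs·g = -1009, Σg = -108.)
Determinant 322·7 − 32² = 1230.
m = ((-1009)·7 − 32·(-108))/1230 = -3607/1230; c = (322·(-108) − 32·(-1009))/1230 = -1244/615.
Residuals: 97/615, -601/615, -11/246, 1009/1230, 99/205, 214/615, -484/615; SSR = 3233/1230.

SSR = 2.63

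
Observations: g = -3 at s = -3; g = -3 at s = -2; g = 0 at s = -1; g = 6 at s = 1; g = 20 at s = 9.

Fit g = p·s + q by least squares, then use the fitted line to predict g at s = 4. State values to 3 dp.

ĝ = 10.379

The normal equations are: 96·p + 4·q = 201;  4·p + 5·q = 20.
(Σs·s = 96, Σs = 4, Σ1 = 5, Σs·g = 201, Σg = 20.)
det = 96·5 − 4² = 464.
p = (201·5 − 4·20)/464 = 925/464; q = (96·20 − 4·201)/464 = 279/116.
At s = 4: ĝ = (925/464)·(4) + (279/116)·(1) = 301/29.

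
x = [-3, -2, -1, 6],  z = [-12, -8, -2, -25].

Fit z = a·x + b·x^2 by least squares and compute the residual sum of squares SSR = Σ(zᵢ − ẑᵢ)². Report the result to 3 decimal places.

The normal equations are: 50·a + 180·b = -96;  180·a + 1394·b = -1042.
(Σx·x = 50, Σx·x^2 = 180, Σx^2·x^2 = 1394, Σx·z = -96, Σx^2·z = -1042.)
det = 50·1394 − 180² = 37300.
a = ((-96)·1394 − 180·(-1042))/37300 = 13434/9325; b = (50·(-1042) − 180·(-96))/37300 = -1741/1865.
Residuals: 6747/9325, -12912/9325, 3489/9325, -349/9325; SSR = 24079/9325.

SSR = 2.582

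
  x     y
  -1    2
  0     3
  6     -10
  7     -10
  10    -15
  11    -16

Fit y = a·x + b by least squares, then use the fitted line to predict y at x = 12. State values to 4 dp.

From the data, Σx·x = 307, Σx = 33, Σ1 = 6.
For Aᵀy: Σx·y = -458, Σy = -46.
AᵀA·[a, b]ᵀ = Aᵀy becomes [[307, 33]; [33, 6]]·[a, b]ᵀ = [-458, -46]ᵀ.
Δ = 307·6 − 33² = 753.
a = ((-458)·6 − 33·(-46))/753 = -410/251; b = (307·(-46) − 33·(-458))/753 = 992/753.
At x = 12: ŷ = (-410/251)·(12) + (992/753)·(1) = -13768/753.

ŷ = -18.2842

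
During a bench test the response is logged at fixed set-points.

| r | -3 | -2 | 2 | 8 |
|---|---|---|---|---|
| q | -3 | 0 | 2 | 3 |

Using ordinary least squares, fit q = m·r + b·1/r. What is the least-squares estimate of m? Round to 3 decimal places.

XᵀX·[m, b]ᵀ = Xᵀq reads: 81·m + 4·b = 37;  4·m + (361/576)·b = 19/8.
Eliminating b: (361/576)·(row 1) − 4·(row 2) gives (2225/64)·m = (361/576)·37 − 4·(19/8) = 7885/576, so m = 1577/4005.
Then b = ((19/8) − 4·(1577/4005))/(361/576) = 568/445.

m = 0.394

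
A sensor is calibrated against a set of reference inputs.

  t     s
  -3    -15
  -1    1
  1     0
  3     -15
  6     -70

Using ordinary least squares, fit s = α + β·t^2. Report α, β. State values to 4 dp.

α = 2.7963, β = -2.0175

From the data, Σ1 = 5, Σt^2 = 56, Σt^2·t^2 = 1460.
Moment sums: Σs = -99, Σt^2·s = -2789.
So AᵀA·[α, β]ᵀ = Aᵀs: [[5, 56]; [56, 1460]]·[α, β]ᵀ = [-99, -2789]ᵀ.
Determinant 5·1460 − 56² = 4164.
α = ((-99)·1460 − 56·(-2789))/4164 = 2911/1041; β = (5·(-2789) − 56·(-99))/4164 = -8401/4164.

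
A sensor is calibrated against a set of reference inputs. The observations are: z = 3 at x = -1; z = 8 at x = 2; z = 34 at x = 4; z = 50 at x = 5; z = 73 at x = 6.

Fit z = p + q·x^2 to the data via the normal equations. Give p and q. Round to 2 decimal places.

Setting ∂/∂p … = 0 gives: 5·p + 82·q = 168;  82·p + 2194·q = 4457.
Eliminating q: 2194·(row 1) − 82·(row 2) gives 4246·p = 2194·168 − 82·4457 = 3118, so p = 1559/2123.
Then q = (4457 − 82·(1559/2123))/2194 = 8509/4246.

p = 0.73, q = 2.00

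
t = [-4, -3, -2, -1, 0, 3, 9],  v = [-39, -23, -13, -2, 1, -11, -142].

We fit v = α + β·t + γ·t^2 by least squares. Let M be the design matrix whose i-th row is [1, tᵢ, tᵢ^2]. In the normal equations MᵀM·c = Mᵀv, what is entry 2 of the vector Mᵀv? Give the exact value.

Entry 2 ↔ basis t, so (Mᵀv)_{2} = Σᵢ (t)·vᵢ = (-4)·(-39) + (-3)·(-23) + (-2)·(-13) + (-1)·(-2) + (0)·(1) + (3)·(-11) + (9)·(-142) = -1058.

-1058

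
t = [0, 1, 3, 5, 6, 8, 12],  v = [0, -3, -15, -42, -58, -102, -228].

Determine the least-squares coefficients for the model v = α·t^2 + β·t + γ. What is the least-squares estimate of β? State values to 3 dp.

The normal equations are: 26835·α + 2609·β + 279·γ = -42636;  2609·α + 279·β + 35·γ = -4158;  279·α + 35·β + 7·γ = -448.
Solving the 3×3 system (Gaussian elimination) gives α = -435169/280961, β = -101808/280961, γ = -127871/280961.

β = -0.362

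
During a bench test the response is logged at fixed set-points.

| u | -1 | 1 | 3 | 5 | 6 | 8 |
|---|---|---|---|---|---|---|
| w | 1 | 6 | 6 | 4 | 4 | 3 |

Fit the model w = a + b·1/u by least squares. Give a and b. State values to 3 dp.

a = 3.634, b = 2.663

AᵀA·[a, b]ᵀ = Aᵀw reads: 6·a + (33/40)·b = 24;  (33/40)·a + (31601/14400)·b = 1061/120.
(Σ1 = 6, Σ1/u = 33/40, Σ1/u·1/u = 31601/14400, Σw = 24, Σ1/u·w = 1061/120.)
Δ = 6·(31601/14400) − (33/40)² = 11987/960.
a = (24·(31601/14400) − (33/40)·(1061/120))/(11987/960) = 43559/11987; b = (6·(1061/120) − (33/40)·24)/(11987/960) = 31920/11987.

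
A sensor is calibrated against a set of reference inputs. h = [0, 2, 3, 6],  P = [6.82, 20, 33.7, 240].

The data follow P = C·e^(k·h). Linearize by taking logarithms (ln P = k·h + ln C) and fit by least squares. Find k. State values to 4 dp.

Let Y = ln P. Fitting Y = k·h + ln C by least squares:
Σh = 11.0000, Σ(h)² = 49.0000, Σln P = 13.9137, Σh·ln P = 49.4278.
Equations: 49.0000·k + 11.0000·ln C = 49.4278;  11.0000·k + 4·ln C = 13.9137.
Slope k = (n·Σh·ln P − Σh·Σln P)/(n·Σ(h)² − (Σh)²) = (4·49.4278 − 11.0000·13.9137)/75.0000 = 0.59547; ln C = (Σln P − k·Σh)/n = 1.84089.

k = 0.5955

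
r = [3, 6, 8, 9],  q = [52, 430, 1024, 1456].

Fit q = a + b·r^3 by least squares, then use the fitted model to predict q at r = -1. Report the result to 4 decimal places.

From the data, Σ1 = 4, Σr^3 = 1484, Σr^3·r^3 = 840970.
And Σq = 2962, Σr^3·q = 1679996.
Normal equations: [[4, 1484]; [1484, 840970]]·[a, b]ᵀ = [2962, 1679996]ᵀ.
det = 4·840970 − 1484² = 1161624.
a = (2962·840970 − 1484·1679996)/1161624 = -180077/96802; b = (4·1679996 − 1484·2962)/1161624 = 96849/48401.
At r = -1: q̂ = (-180077/96802)·(1) + (96849/48401)·(-1) = -373775/96802.

q̂ = -3.8612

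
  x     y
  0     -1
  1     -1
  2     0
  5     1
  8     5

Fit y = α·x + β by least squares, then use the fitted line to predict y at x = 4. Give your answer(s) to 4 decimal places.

ŷ = 1.3832

Entries of AᵀA: Σx·x = 94, Σx = 16, Σ1 = 5.
Right-hand side: Σx·y = 44, Σy = 4.
Normal equations: [[94, 16]; [16, 5]]·[α, β]ᵀ = [44, 4]ᵀ.
Eliminating β: 5·(row 1) − 16·(row 2) gives 214·α = 5·44 − 16·4 = 156, so α = 78/107.
Then β = (4 − 16·(78/107))/5 = -164/107.
At x = 4: ŷ = (78/107)·(4) + (-164/107)·(1) = 148/107.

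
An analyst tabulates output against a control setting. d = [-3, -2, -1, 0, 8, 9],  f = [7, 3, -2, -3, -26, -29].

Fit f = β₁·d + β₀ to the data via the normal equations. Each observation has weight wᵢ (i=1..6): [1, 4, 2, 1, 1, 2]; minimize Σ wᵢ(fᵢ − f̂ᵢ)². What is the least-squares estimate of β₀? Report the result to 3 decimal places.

β₀ = -3.134

Entries of MᵀWM: Σwᵢ·d·d = 253, Σwᵢ·d = 13, Σwᵢ·1 = 11.
And Σwᵢ·d·f = -771, Σwᵢ·f = -72.
Normal equations: [[253, 13]; [13, 11]]·[β₁, β₀]ᵀ = [-771, -72]ᵀ.
det = 253·11 − 13² = 2614.
β₁ = ((-771)·11 − 13·(-72))/2614 = -7545/2614; β₀ = (253·(-72) − 13·(-771))/2614 = -8193/2614.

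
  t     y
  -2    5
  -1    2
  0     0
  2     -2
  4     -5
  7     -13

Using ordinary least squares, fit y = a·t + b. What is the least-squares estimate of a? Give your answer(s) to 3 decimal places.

Forming AᵀA = [[74, 10]; [10, 6]] and Aᵀy = [-127, -13]ᵀ gives AᵀA·[a, b]ᵀ = Aᵀy.
Eliminating b: 6·(row 1) − 10·(row 2) gives 344·a = 6·(-127) − 10·(-13) = -632, so a = -79/43.
Then b = ((-13) − 10·(-79/43))/6 = 77/86.

a = -1.837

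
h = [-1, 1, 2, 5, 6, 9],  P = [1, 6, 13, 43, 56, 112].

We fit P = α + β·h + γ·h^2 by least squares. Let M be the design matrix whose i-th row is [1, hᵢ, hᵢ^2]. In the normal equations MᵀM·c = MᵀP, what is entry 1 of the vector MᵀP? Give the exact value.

Entry 1 ↔ basis 1, so (MᵀP)_{1} = Σᵢ Pᵢ = (1)·(1) + (1)·(6) + (1)·(13) + (1)·(43) + (1)·(56) + (1)·(112) = 231.

231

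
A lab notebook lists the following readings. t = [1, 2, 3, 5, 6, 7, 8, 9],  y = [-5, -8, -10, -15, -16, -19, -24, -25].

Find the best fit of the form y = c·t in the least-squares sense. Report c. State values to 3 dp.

c = -2.870

The normal system AᵀA·[c]ᵀ = Aᵀy is [[269]]·[c]ᵀ = [-772]ᵀ.
Hence c = -772 / 269 ≈ -2.86989.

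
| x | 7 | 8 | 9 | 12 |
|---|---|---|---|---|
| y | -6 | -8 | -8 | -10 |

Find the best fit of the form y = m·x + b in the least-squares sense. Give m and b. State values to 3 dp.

m = -0.714, b = -1.571

The normal equations are: 338·m + 36·b = -298;  36·m + 4·b = -32.
Δ = 338·4 − 36² = 56.
m = ((-298)·4 − 36·(-32))/56 = -5/7; b = (338·(-32) − 36·(-298))/56 = -11/7.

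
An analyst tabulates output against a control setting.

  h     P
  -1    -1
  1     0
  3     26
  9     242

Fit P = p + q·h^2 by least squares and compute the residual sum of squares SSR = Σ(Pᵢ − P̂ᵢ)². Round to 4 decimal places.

SSR = 4.0777

The normal equations are: 4·p + 92·q = 267;  92·p + 6644·q = 19835.
(Σ1 = 4, Σh^2 = 92, Σh^2·h^2 = 6644, ΣP = 267, Σh^2·P = 19835.)
Eliminating q: 6644·(row 1) − 92·(row 2) gives 18112·p = 6644·267 − 92·19835 = -50872, so p = -6359/2264.
Then q = (19835 − 92·(-6359/2264))/6644 = 6847/2264.
Residuals: -344/283, -61/283, 450/283, -45/283; SSR = 1154/283.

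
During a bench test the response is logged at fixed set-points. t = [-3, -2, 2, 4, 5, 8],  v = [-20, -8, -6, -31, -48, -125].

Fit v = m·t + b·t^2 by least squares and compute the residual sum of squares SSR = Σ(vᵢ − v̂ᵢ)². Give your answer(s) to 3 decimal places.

SSR = 2.899

Entries of AᵀA: Σt·t = 122, Σt·t^2 = 674, Σt^2·t^2 = 5090.
Moment sums: Σt·v = -1300, Σt^2·v = -9932.
Eliminating b: 5090·(row 1) − 674·(row 2) gives 166704·m = 5090·(-1300) − 674·(-9932) = 77168, so m = 4823/10419.
Then b = ((-9932) − 674·(4823/10419))/5090 = -20969/10419.
Residuals: -1730/3473, 3390/3473, 11716/10419, -2259/3473, -2/10419, 7/69; SSR = 30202/10419.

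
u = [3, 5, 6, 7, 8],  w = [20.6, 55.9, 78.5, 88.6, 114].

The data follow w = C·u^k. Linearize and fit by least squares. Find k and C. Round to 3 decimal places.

Taking logs, ln w = k·ln u + ln C, so regress ln w on ln u.
XᵀX = [[15.1183, 8.5252]; [8.5252, 5]], rhs = [36.1913, 20.6323]ᵀ  (here Σln u = 8.5252, Σ(ln u)² = 15.1183, Σln w = 20.6323, Σln u·ln w = 36.1913).
Δ = 15.1183·5 − (8.5252)² = 2.9130; k = (36.1913·5 − 8.5252·20.6323)/2.9130 = 1.73800, ln C = (15.1183·20.6323 − 8.5252·36.1913)/2.9130 = 1.16311, so C = exp(1.16311) = 3.19986.

k = 1.738, C = 3.200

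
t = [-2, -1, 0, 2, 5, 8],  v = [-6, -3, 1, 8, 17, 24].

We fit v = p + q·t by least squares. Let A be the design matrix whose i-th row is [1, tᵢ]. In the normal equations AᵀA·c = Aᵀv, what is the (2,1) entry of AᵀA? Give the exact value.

12

Row 2 ↔ basis t, column 1 ↔ basis 1, so (AᵀA)_{2,1} = Σᵢ t = (-2)·(1) + (-1)·(1) + (0)·(1) + (2)·(1) + (5)·(1) + (8)·(1) = 12.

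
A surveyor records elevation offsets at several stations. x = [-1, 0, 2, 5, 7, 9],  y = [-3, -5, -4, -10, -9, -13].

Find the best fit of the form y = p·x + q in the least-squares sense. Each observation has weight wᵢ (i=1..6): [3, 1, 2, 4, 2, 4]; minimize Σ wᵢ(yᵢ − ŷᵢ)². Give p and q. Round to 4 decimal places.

p = -0.9877, q = -3.8672

The normal system MᵀWM·[p, q]ᵀ = MᵀWy is [[533, 71]; [71, 16]]·[p, q]ᵀ = [-801, -132]ᵀ.
Determinant 533·16 − 71² = 3487.
p = ((-801)·16 − 71·(-132))/3487 = -3444/3487; q = (533·(-132) − 71·(-801))/3487 = -13485/3487.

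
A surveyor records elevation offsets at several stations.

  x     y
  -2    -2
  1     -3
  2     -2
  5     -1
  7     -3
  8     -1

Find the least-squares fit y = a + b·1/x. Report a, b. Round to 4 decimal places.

a = -1.8356, b = -0.6721

Entries of AᵀA: Σ1 = 6, Σ1/x = 411/280, Σ1/x·1/x = 123561/78400.
Moment sums: Σy = -12, Σ1/x·y = -1051/280.
det = 6·(123561/78400) − (411/280)² = 114489/15680.
a = ((-12)·(123561/78400) − (411/280)·(-1051/280))/(114489/15680) = -350257/190815; b = (6·(-1051/280) − (411/280)·(-12))/(114489/15680) = -25648/38163.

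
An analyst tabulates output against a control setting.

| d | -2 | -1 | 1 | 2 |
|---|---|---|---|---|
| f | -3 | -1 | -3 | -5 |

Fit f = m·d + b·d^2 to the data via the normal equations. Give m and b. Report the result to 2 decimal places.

m = -0.60, b = -1.06

Forming MᵀM = [[10, 0]; [0, 34]] and Mᵀf = [-6, -36]ᵀ gives MᵀM·[m, b]ᵀ = Mᵀf.
Determinant 10·34 − 0² = 340.
m = ((-6)·34 − 0·(-36))/340 = -3/5; b = (10·(-36) − 0·(-6))/340 = -18/17.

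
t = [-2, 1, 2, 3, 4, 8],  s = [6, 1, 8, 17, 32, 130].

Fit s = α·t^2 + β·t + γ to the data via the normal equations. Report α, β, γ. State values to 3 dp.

α = 2.014, β = 0.298, γ = -1.359

From the data, Σt^2·t^2 = 4466, Σt^2·t = 604, Σt^2 = 98, Σt·t = 98, Σt = 16, Σ1 = 6.
For Mᵀs: Σt^2·s = 9042, Σt·s = 1224, Σs = 194.
Normal equations: [[4466, 604, 98]; [604, 98, 16]; [98, 16, 6]]·[α, β, γ]ᵀ = [9042, 1224, 194]ᵀ.
Inverting the 3×3 Gram matrix, [α, β, γ]ᵀ = [10355/5141, 1530/5141, -6986/5141]ᵀ.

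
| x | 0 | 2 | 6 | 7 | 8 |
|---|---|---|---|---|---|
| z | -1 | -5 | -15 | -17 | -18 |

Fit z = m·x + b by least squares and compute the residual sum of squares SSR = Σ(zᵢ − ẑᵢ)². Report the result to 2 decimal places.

SSR = 1.44

Sums needed: Σx·x = 153, Σx = 23, Σ1 = 5.
And Σx·z = -363, Σz = -56.
AᵀA·[m, b]ᵀ = Aᵀz becomes [[153, 23]; [23, 5]]·[m, b]ᵀ = [-363, -56]ᵀ.
det = 153·5 − 23² = 236.
m = ((-363)·5 − 23·(-56))/236 = -527/236; b = (153·(-56) − 23·(-363))/236 = -219/236.
Residuals: -17/236, 93/236, -159/236, -26/59, 187/236; SSR = 339/236.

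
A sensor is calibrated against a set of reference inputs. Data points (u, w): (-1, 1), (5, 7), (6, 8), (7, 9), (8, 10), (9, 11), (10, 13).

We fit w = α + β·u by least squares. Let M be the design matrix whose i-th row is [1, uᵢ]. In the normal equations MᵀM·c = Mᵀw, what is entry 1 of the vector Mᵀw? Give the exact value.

59

Entry 1 ↔ basis 1, so (Mᵀw)_{1} = Σᵢ wᵢ = (1)·(1) + (1)·(7) + (1)·(8) + (1)·(9) + (1)·(10) + (1)·(11) + (1)·(13) = 59.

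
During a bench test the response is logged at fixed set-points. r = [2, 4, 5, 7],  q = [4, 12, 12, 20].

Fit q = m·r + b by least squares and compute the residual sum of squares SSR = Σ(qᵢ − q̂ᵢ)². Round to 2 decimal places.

With design matrix X, XᵀX = [[94, 18]; [18, 4]] and Xᵀq = [256, 48]ᵀ.
Δ = 94·4 − 18² = 52.
m = (256·4 − 18·48)/52 = 40/13; b = (94·48 − 18·256)/52 = -24/13.
Residuals: -4/13, 20/13, -20/13, 4/13; SSR = 64/13.

SSR = 4.92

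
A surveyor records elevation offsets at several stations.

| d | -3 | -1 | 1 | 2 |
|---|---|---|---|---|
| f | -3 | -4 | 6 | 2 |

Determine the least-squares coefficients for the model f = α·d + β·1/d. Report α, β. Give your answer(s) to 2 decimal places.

α = 0.32, β = 4.53

Compute the Gram sums: Σd·d = 15, Σd·1/d = 4, Σ1/d·1/d = 85/36.
Moment sums: Σd·f = 23, Σ1/d·f = 12.
Normal equations: [[15, 4]; [4, 85/36]]·[α, β]ᵀ = [23, 12]ᵀ.
Determinant 15·(85/36) − 4² = 233/12.
α = (23·(85/36) − 4·12)/(233/12) = 227/699; β = (15·12 − 4·23)/(233/12) = 1056/233.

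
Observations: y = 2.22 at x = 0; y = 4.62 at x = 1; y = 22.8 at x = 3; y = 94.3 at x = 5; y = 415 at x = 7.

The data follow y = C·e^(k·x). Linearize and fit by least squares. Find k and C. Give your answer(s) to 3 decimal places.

k = 0.748, C = 2.250

Let Y = ln y. Fitting Y = k·x + ln C by least squares:
Σx = 16.0000, Σ(x)² = 84.0000, Σln y = 16.0294, Σx·ln y = 75.8410.
Equations: 84.0000·k + 16.0000·ln C = 75.8410;  16.0000·k + 5·ln C = 16.0294.
Δ = 84.0000·5 − (16.0000)² = 164.0000; k = (75.8410·5 − 16.0000·16.0294)/164.0000 = 0.74838, ln C = (84.0000·16.0294 − 16.0000·75.8410)/164.0000 = 0.81107, so C = exp(0.81107) = 2.25031.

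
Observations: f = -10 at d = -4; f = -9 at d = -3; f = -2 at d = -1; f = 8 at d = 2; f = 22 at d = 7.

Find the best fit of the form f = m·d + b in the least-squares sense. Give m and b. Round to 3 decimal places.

Entries of MᵀM: Σd·d = 79, Σd = 1, Σ1 = 5.
Right-hand side: Σd·f = 239, Σf = 9.
So MᵀM·[m, b]ᵀ = Mᵀf: [[79, 1]; [1, 5]]·[m, b]ᵀ = [239, 9]ᵀ.
Eliminating b: 5·(row 1) − 1·(row 2) gives 394·m = 5·239 − 1·9 = 1186, so m = 593/197.
Then b = (9 − 1·(593/197))/5 = 236/197.

m = 3.010, b = 1.198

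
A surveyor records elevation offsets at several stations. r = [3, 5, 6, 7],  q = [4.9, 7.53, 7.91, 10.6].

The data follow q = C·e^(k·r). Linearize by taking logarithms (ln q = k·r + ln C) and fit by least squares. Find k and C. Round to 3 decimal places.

k = 0.183, C = 2.852

Let Y = ln q. Fitting Y = k·r + ln C by least squares:
Σr = 21.0000, Σ(r)² = 119.0000, Σln q = 8.0371, Σr·ln q = 43.7969.
Normal system: [[119.0000, 21.0000]; [21.0000, 4]]·[k, ln C]ᵀ = [43.7969, 8.0371]ᵀ.
Solving (det = 35.0000): k = 0.18310, ln C = 1.04803, so C = exp(1.04803) = 2.85201.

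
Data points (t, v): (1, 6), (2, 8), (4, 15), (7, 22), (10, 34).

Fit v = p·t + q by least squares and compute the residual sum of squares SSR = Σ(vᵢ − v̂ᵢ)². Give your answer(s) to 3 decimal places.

SSR = 4.964

Entries of AᵀA: Σt·t = 170, Σt = 24, Σ1 = 5.
And Σt·v = 576, Σv = 85.
So AᵀA·[p, q]ᵀ = Aᵀv: [[170, 24]; [24, 5]]·[p, q]ᵀ = [576, 85]ᵀ.
Δ = 170·5 − 24² = 274.
p = (576·5 − 24·85)/274 = 420/137; q = (170·85 − 24·576)/274 = 313/137.
Residuals: 89/137, -57/137, 62/137, -239/137, 145/137; SSR = 680/137.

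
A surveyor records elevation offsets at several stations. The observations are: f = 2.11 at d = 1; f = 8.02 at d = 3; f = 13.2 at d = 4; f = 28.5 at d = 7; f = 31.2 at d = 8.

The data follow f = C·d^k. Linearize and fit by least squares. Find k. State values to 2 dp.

k = 1.32

With ln fᵢ as the transformed response and ln dᵢ as the regressor:
AᵀA = [[11.2394, 6.5103]; [6.5103, 5]], rhs = [19.5369, 12.1992]ᵀ  (here Σln d = 6.5103, Σ(ln d)² = 11.2394, Σln f = 12.1992, Σln d·ln f = 19.5369).
Solving (det = 13.8136): k = 1.32225, ln C = 0.71819.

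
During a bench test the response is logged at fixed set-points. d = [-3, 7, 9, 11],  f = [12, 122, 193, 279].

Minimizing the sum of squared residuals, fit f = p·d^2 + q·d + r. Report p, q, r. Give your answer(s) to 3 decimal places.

p = 2.015, q = 2.963, r = 2.743

Compute the Gram sums: Σd^2·d^2 = 23684, Σd^2·d = 2376, Σd^2 = 260, Σd·d = 260, Σd = 24, Σ1 = 4.
And Σd^2·f = 55478, Σd·f = 5624, Σf = 606.
Inverting the 3×3 Gram matrix, [p, q, r]ᵀ = [7625/3784, 2803/946, 10379/3784]ᵀ.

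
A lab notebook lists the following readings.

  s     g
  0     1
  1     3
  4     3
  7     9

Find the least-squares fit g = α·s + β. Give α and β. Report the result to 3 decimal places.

α = 1.000, β = 1.000

The normal equations are: 66·α + 12·β = 78;  12·α + 4·β = 16.
(Σs·s = 66, Σs = 12, Σ1 = 4, Σs·g = 78, Σg = 16.)
Determinant 66·4 − 12² = 120.
α = (78·4 − 12·16)/120 = 1; β = (66·16 − 12·78)/120 = 1.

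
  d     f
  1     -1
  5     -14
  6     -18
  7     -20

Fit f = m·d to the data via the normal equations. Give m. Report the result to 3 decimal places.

m = -2.874

With design matrix M, MᵀM = [[111]] and Mᵀf = [-319]ᵀ.
Hence m = -319 / 111 ≈ -2.87387.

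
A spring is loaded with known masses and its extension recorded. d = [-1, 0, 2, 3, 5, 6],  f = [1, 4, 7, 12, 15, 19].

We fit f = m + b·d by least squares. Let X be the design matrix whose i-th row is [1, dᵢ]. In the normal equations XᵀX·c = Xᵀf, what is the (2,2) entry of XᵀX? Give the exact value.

75

Row 2 ↔ basis d, column 2 ↔ basis d, so (XᵀX)_{2,2} = Σᵢ (d)·(d) = (-1)·(-1) + (0)·(0) + (2)·(2) + (3)·(3) + (5)·(5) + (6)·(6) = 75.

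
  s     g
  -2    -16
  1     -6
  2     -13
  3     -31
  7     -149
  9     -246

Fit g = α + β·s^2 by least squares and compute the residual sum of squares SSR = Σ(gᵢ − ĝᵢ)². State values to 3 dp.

SSR = 6.764

Entries of MᵀM: Σ1 = 6, Σs^2 = 148, Σs^2·s^2 = 9076.
For Mᵀg: Σg = -461, Σs^2·g = -27628.
So MᵀM·[α, β]ᵀ = Mᵀg: [[6, 148]; [148, 9076]]·[α, β]ᵀ = [-461, -27628]ᵀ.
Δ = 6·9076 − 148² = 32552.
α = ((-461)·9076 − 148·(-27628))/32552 = -23773/8138; β = (6·(-27628) − 148·(-461))/32552 = -24385/8138.
Residuals: -8895/8138, -335/4069, 15519/8138, -4520/4069, 3038/4069, -115/313; SSR = 55049/8138.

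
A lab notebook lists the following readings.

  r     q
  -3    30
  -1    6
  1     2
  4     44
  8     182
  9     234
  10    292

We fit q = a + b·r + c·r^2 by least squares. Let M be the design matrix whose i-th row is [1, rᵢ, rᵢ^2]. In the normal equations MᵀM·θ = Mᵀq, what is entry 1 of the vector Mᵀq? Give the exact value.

790

Entry 1 ↔ basis 1, so (Mᵀq)_{1} = Σᵢ qᵢ = (1)·(30) + (1)·(6) + (1)·(2) + (1)·(44) + (1)·(182) + (1)·(234) + (1)·(292) = 790.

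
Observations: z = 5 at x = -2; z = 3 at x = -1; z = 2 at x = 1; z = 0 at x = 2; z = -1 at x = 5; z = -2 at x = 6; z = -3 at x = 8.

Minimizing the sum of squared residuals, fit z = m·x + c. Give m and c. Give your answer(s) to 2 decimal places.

m = -0.75, c = 2.62

Forming MᵀM = [[135, 19]; [19, 7]] and Mᵀz = [-52, 4]ᵀ gives MᵀM·[m, c]ᵀ = Mᵀz.
Δ = 135·7 − 19² = 584.
m = ((-52)·7 − 19·4)/584 = -55/73; c = (135·4 − 19·(-52))/584 = 191/73.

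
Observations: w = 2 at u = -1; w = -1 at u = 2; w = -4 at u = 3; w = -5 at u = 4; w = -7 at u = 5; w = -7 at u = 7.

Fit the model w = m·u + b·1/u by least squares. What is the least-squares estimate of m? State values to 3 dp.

m = -1.125

Setting ∂/∂m … = 0 gives: 104·m + 6·b = -120;  6·m + (261781/176400)·b = -449/60.
(Σu·u = 104, Σu·1/u = 6, Σ1/u·1/u = 261781/176400, Σu·w = -120, Σ1/u·w = -449/60.)
det = 104·(261781/176400) − 6² = 2609353/22050.
m = ((-120)·(261781/176400) − 6·(-449/60))/(2609353/22050) = -2936670/2609353; b = (104·(-449/60) − 6·(-120))/(2609353/22050) = -1284780/2609353.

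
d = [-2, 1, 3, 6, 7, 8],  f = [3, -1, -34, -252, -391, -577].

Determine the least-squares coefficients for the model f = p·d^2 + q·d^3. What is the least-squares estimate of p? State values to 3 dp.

The normal equations are: 7891·p + 57563·q = -65454;  57563·p + 427243·q = -484912.
Eliminating q: 427243·(row 1) − 57563·(row 2) gives 57875544·p = 427243·(-65454) − 57563·(-484912) = -51773866, so p = -25886933/28937772.
Then q = ((-484912) − 57563·(-25886933/28937772))/427243 = -29355995/28937772.

p = -0.895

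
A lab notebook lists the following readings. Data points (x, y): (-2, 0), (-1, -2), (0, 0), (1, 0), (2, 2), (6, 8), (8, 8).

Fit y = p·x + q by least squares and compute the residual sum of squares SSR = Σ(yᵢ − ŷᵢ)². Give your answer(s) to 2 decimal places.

SSR = 9.23

The normal system MᵀM·[p, q]ᵀ = Mᵀy is [[110, 14]; [14, 7]]·[p, q]ᵀ = [118, 16]ᵀ.
Δ = 110·7 − 14² = 574.
p = (118·7 − 14·16)/574 = 43/41; q = (110·16 − 14·118)/574 = 54/287.
Residuals: 548/287, -327/287, -54/287, -355/287, -2/7, 436/287, -166/287; SSR = 2650/287.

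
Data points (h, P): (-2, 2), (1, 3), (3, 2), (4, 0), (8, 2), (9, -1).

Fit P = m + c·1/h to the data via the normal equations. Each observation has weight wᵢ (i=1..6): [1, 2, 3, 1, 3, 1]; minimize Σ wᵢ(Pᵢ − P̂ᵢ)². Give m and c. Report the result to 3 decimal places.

m = 1.383, c = 1.169

Forming MᵀWM = [[11, 233/72]; [233/72, 14023/5184]] and MᵀWP = [19, 275/36]ᵀ gives MᵀWM·[m, c]ᵀ = MᵀWP.
Eliminating c: (14023/5184)·(row 1) − (233/72)·(row 2) gives (24991/1296)·m = (14023/5184)·19 − (233/72)·(275/36) = 138287/5184, so m = 138287/99964.
Then c = ((275/36) − (233/72)·(138287/99964))/(14023/5184) = 29214/24991.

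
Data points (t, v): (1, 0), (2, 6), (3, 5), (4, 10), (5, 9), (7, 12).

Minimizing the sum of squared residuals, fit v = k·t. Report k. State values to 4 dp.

k = 1.8846

Sums needed: Σt·t = 104.
For Mᵀv: Σt·v = 196.
MᵀM·[k]ᵀ = Mᵀv becomes [[104]]·[k]ᵀ = [196]ᵀ.
Hence k = 196 / 104 ≈ 1.88462.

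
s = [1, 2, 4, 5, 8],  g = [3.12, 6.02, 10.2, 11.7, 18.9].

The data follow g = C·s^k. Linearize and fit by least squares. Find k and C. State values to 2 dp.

k = 0.84, C = 3.19

With ln gᵢ as the transformed response and ln sᵢ as the regressor:
XᵀX = [[9.3166, 5.7683]; [5.7683, 5]], rhs = [14.5341, 10.6541]ᵀ  (here Σln s = 5.7683, Σ(ln s)² = 9.3166, Σln g = 10.6541, Σln s·ln g = 14.5341).
Solving (det = 13.3096): k = 0.84260, ln C = 1.15874, so C = exp(1.15874) = 3.18590.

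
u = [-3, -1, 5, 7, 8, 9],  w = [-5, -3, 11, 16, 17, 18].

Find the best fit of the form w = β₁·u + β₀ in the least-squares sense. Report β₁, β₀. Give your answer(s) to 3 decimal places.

β₁ = 2.067, β₀ = 0.389

Compute the Gram sums: Σu·u = 229, Σu = 25, Σ1 = 6.
And Σu·w = 483, Σw = 54.
Normal equations: [[229, 25]; [25, 6]]·[β₁, β₀]ᵀ = [483, 54]ᵀ.
Δ = 229·6 − 25² = 749.
β₁ = (483·6 − 25·54)/749 = 1548/749; β₀ = (229·54 − 25·483)/749 = 291/749.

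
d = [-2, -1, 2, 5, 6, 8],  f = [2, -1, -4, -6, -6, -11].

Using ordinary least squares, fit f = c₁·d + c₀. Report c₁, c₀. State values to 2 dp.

c₁ = -1.09, c₀ = -1.07

Setting ∂/∂c₁ … = 0 gives: 134·c₁ + 18·c₀ = -165;  18·c₁ + 6·c₀ = -26.
det = 134·6 − 18² = 480.
c₁ = ((-165)·6 − 18·(-26))/480 = -87/80; c₀ = (134·(-26) − 18·(-165))/480 = -257/240.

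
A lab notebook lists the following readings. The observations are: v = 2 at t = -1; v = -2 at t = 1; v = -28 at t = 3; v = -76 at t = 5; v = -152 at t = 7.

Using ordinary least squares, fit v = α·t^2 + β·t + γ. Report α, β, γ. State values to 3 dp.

α = -2.964, β = -1.314, γ = 3.136

With design matrix M, MᵀM = [[3109, 495, 85]; [495, 85, 15]; [85, 15, 5]] and Mᵀv = [-9600, -1532, -256]ᵀ.
Row-reducing yields α = -83/28, β = -46/35, γ = 439/140.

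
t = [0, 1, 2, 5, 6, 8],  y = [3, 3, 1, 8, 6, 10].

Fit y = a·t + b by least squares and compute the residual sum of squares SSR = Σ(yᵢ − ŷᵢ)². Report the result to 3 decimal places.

SSR = 13.419

MᵀM·[a, b]ᵀ = Mᵀy reads: 130·a + 22·b = 161;  22·a + 6·b = 31.
det = 130·6 − 22² = 296.
a = (161·6 − 22·31)/296 = 71/74; b = (130·31 − 22·161)/296 = 61/37.
Residuals: 50/37, 29/74, -95/37, 115/74, -52/37, 25/37; SSR = 993/74.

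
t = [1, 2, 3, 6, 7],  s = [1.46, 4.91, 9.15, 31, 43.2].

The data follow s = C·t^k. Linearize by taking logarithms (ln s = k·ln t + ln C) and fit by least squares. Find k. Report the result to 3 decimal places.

k = 1.723

Let Y = ln s. Fitting Y = k·ln t + ln C by least squares:
Over the data: Σln t = 5.5294, Σ(ln t)² = 8.6844, Σln s = 11.3833, Σln t·ln s = 17.0159.
Normal system: [[8.6844, 5.5294]; [5.5294, 5]]·[k, ln C]ᵀ = [17.0159, 11.3833]ᵀ.
Solving (det = 12.8473): k = 1.72305, ln C = 0.37116.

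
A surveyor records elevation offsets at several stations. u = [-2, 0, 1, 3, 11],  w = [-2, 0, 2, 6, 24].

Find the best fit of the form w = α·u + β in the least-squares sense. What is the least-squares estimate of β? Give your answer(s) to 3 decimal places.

With design matrix A, AᵀA = [[135, 13]; [13, 5]] and Aᵀw = [288, 30]ᵀ.
Determinant 135·5 − 13² = 506.
α = (288·5 − 13·30)/506 = 525/253; β = (135·30 − 13·288)/506 = 153/253.

β = 0.605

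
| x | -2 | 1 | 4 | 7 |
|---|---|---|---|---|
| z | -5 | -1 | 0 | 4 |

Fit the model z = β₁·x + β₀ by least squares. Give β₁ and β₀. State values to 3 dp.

β₁ = 0.933, β₀ = -2.833

Setting ∂/∂β₁ … = 0 gives: 70·β₁ + 10·β₀ = 37;  10·β₁ + 4·β₀ = -2.
(Σx·x = 70, Σx = 10, Σ1 = 4, Σx·z = 37, Σz = -2.)
Determinant 70·4 − 10² = 180.
β₁ = (37·4 − 10·(-2))/180 = 14/15; β₀ = (70·(-2) − 10·37)/180 = -17/6.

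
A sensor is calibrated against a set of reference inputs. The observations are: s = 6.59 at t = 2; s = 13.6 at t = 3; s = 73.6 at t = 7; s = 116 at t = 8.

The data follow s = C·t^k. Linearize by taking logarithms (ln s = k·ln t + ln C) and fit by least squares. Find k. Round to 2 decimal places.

k = 2.03

Let Y = ln s. Fitting Y = k·ln t + ln C by least squares:
Σln t = 5.8171, Σ(ln t)² = 9.7980, Σln s = 13.5479, Σln t·ln s = 22.4240.
Equations: 9.7980·k + 5.8171·ln C = 22.4240;  5.8171·k + 4·ln C = 13.5479.
Solving (det = 5.3534): k = 2.03359, ln C = 0.42955.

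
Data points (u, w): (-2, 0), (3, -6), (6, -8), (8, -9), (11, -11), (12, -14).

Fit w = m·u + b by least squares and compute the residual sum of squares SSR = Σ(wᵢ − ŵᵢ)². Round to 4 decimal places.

Forming MᵀM = [[378, 38]; [38, 6]] and Mᵀw = [-427, -48]ᵀ gives MᵀM·[m, b]ᵀ = Mᵀw.
Δ = 378·6 − 38² = 824.
m = ((-427)·6 − 38·(-48))/824 = -369/412; b = (378·(-48) − 38·(-427))/824 = -959/412.
Residuals: 221/412, -203/206, -123/412, 203/412, 243/206, -381/412; SSR = 1581/412.

SSR = 3.8374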